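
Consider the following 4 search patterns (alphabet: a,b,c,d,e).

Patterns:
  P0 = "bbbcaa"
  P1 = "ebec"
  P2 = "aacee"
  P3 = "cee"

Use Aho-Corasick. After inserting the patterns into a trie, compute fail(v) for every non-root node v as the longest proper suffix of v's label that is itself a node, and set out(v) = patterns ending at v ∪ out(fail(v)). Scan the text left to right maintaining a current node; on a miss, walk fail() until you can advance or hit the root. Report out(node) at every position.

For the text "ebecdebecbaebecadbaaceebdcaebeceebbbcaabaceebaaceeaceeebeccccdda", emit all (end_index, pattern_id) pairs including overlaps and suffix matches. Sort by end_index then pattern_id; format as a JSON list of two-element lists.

Construct AC machine:
Trie nodes:
  0='ε' goto a→11 b→1 c→16 e→7
  1='b' goto b→2
  2='bb' goto b→3
  3='bbb' goto c→4
  4='bbbc' goto a→5
  5='bbbca' goto a→6
  6='bbbcaa' goto ·  [P0 ends]
  7='e' goto b→8
  8='eb' goto e→9
  9='ebe' goto c→10
  10='ebec' goto ·  [P1 ends]
  11='a' goto a→12
  12='aa' goto c→13
  13='aac' goto e→14
  14='aace' goto e→15
  15='aacee' goto ·  [P2 ends]
  16='c' goto e→17
  17='ce' goto e→18
  18='cee' goto ·  [P3 ends]

BFS fail/out derivation:
  fail(1) 'b': from fail(0)=0 chase 'b': 0 ⇒ 0;  out=∅∪out(0)=∅
  fail(7) 'e': from fail(0)=0 chase 'e': 0 ⇒ 0;  out=∅∪out(0)=∅
  fail(11) 'a': from fail(0)=0 chase 'a': 0 ⇒ 0;  out=∅∪out(0)=∅
  fail(16) 'c': from fail(0)=0 chase 'c': 0 ⇒ 0;  out=∅∪out(0)=∅
  fail(2) 'bb': from fail(1)=0 chase 'b': 0 ⇒ 1;  out=∅∪out(1)=∅
  fail(8) 'eb': from fail(7)=0 chase 'b': 0 ⇒ 1;  out=∅∪out(1)=∅
  fail(12) 'aa': from fail(11)=0 chase 'a': 0 ⇒ 11;  out=∅∪out(11)=∅
  fail(17) 'ce': from fail(16)=0 chase 'e': 0 ⇒ 7;  out=∅∪out(7)=∅
  fail(3) 'bbb': from fail(2)=1 chase 'b': 1 ⇒ 2;  out=∅∪out(2)=∅
  fail(9) 'ebe': from fail(8)=1 chase 'e': 1→0 ⇒ 7;  out=∅∪out(7)=∅
  fail(13) 'aac': from fail(12)=11 chase 'c': 11→0 ⇒ 16;  out=∅∪out(16)=∅
  fail(18) 'cee': from fail(17)=7 chase 'e': 7→0 ⇒ 7;  out={3}∪out(7)={3}
  fail(4) 'bbbc': from fail(3)=2 chase 'c': 2→1→0 ⇒ 16;  out=∅∪out(16)=∅
  fail(10) 'ebec': from fail(9)=7 chase 'c': 7→0 ⇒ 16;  out={1}∪out(16)={1}
  fail(14) 'aace': from fail(13)=16 chase 'e': 16 ⇒ 17;  out=∅∪out(17)=∅
  fail(5) 'bbbca': from fail(4)=16 chase 'a': 16→0 ⇒ 11;  out=∅∪out(11)=∅
  fail(15) 'aacee': from fail(14)=17 chase 'e': 17 ⇒ 18;  out={2}∪out(18)={2,3}
  fail(6) 'bbbcaa': from fail(5)=11 chase 'a': 11 ⇒ 12;  out={0}∪out(12)={0}

Text stream:
i=0 'e': node 0→7
i=1 'b': node 7→8
i=2 'e': node 8→9
i=3 'c': node 9→10  emit P1@[0:3]
i=4 'd': node 10→0 (via fail)
i=5 'e': node 0→7
i=6 'b': node 7→8
i=7 'e': node 8→9
i=8 'c': node 9→10  emit P1@[5:8]
i=9 'b': node 10→1 (via fail)
i=10 'a': node 1→11 (via fail)
i=11 'e': node 11→7 (via fail)
i=12 'b': node 7→8
i=13 'e': node 8→9
i=14 'c': node 9→10  emit P1@[11:14]
i=15 'a': node 10→11 (via fail)
i=16 'd': node 11→0 (via fail)
i=17 'b': node 0→1
i=18 'a': node 1→11 (via fail)
i=19 'a': node 11→12
i=20 'c': node 12→13
i=21 'e': node 13→14
i=22 'e': node 14→15  emit P2@[18:22],P3@[20:22]
i=23 'b': node 15→8 (via fail)
i=24 'd': node 8→0 (via fail)
i=25 'c': node 0→16
i=26 'a': node 16→11 (via fail)
i=27 'e': node 11→7 (via fail)
i=28 'b': node 7→8
i=29 'e': node 8→9
i=30 'c': node 9→10  emit P1@[27:30]
i=31 'e': node 10→17 (via fail)
i=32 'e': node 17→18  emit P3@[30:32]
i=33 'b': node 18→8 (via fail)
i=34 'b': node 8→2 (via fail)
i=35 'b': node 2→3
i=36 'c': node 3→4
i=37 'a': node 4→5
i=38 'a': node 5→6  emit P0@[33:38]
i=39 'b': node 6→1 (via fail)
i=40 'a': node 1→11 (via fail)
i=41 'c': node 11→16 (via fail)
i=42 'e': node 16→17
i=43 'e': node 17→18  emit P3@[41:43]
i=44 'b': node 18→8 (via fail)
i=45 'a': node 8→11 (via fail)
i=46 'a': node 11→12
i=47 'c': node 12→13
i=48 'e': node 13→14
i=49 'e': node 14→15  emit P2@[45:49],P3@[47:49]
i=50 'a': node 15→11 (via fail)
i=51 'c': node 11→16 (via fail)
i=52 'e': node 16→17
i=53 'e': node 17→18  emit P3@[51:53]
i=54 'e': node 18→7 (via fail)
i=55 'b': node 7→8
i=56 'e': node 8→9
i=57 'c': node 9→10  emit P1@[54:57]
i=58 'c': node 10→16 (via fail)
i=59 'c': node 16→16 (via fail)
i=60 'c': node 16→16 (via fail)
i=61 'd': node 16→0 (via fail)
i=62 'd': node 0→0
i=63 'a': node 0→11

Result: [[3,1],[8,1],[14,1],[22,2],[22,3],[30,1],[32,3],[38,0],[43,3],[49,2],[49,3],[53,3],[57,1]]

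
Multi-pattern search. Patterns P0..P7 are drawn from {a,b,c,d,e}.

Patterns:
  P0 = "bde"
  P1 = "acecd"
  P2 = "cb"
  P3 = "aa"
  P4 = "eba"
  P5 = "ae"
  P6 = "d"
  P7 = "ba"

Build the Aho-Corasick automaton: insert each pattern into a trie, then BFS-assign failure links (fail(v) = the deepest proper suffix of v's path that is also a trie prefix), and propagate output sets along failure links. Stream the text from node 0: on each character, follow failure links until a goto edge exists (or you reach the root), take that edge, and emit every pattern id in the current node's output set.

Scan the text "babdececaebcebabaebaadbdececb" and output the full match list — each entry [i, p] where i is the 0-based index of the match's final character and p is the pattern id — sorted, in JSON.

Build automaton:
Trie (insert patterns):
  0='ε' goto a→4 b→1 c→9 d→16 e→12
  1='b' goto a→17 d→2
  2='bd' goto e→3
  3='bde' goto ·  [P0 ends]
  4='a' goto a→11 c→5 e→15
  5='ac' goto e→6
  6='ace' goto c→7
  7='acec' goto d→8
  8='acecd' goto ·  [P1 ends]
  9='c' goto b→10
  10='cb' goto ·  [P2 ends]
  11='aa' goto ·  [P3 ends]
  12='e' goto b→13
  13='eb' goto a→14
  14='eba' goto ·  [P4 ends]
  15='ae' goto ·  [P5 ends]
  16='d' goto ·  [P6 ends]
  17='ba' goto ·  [P7 ends]

BFS fail/out derivation:
  fail(1) 'b': from fail(0)=0 chase 'b': 0 ⇒ 0;  out=∅∪out(0)=∅
  fail(4) 'a': from fail(0)=0 chase 'a': 0 ⇒ 0;  out=∅∪out(0)=∅
  fail(9) 'c': from fail(0)=0 chase 'c': 0 ⇒ 0;  out=∅∪out(0)=∅
  fail(12) 'e': from fail(0)=0 chase 'e': 0 ⇒ 0;  out=∅∪out(0)=∅
  fail(16) 'd': from fail(0)=0 chase 'd': 0 ⇒ 0;  out={6}∪out(0)={6}
  fail(2) 'bd': from fail(1)=0 chase 'd': 0 ⇒ 16;  out=∅∪out(16)={6}
  fail(5) 'ac': from fail(4)=0 chase 'c': 0 ⇒ 9;  out=∅∪out(9)=∅
  fail(10) 'cb': from fail(9)=0 chase 'b': 0 ⇒ 1;  out={2}∪out(1)={2}
  fail(11) 'aa': from fail(4)=0 chase 'a': 0 ⇒ 4;  out={3}∪out(4)={3}
  fail(13) 'eb': from fail(12)=0 chase 'b': 0 ⇒ 1;  out=∅∪out(1)=∅
  fail(15) 'ae': from fail(4)=0 chase 'e': 0 ⇒ 12;  out={5}∪out(12)={5}
  fail(17) 'ba': from fail(1)=0 chase 'a': 0 ⇒ 4;  out={7}∪out(4)={7}
  fail(3) 'bde': from fail(2)=16 chase 'e': 16→0 ⇒ 12;  out={0}∪out(12)={0}
  fail(6) 'ace': from fail(5)=9 chase 'e': 9→0 ⇒ 12;  out=∅∪out(12)=∅
  fail(14) 'eba': from fail(13)=1 chase 'a': 1 ⇒ 17;  out={4}∪out(17)={4,7}
  fail(7) 'acec': from fail(6)=12 chase 'c': 12→0 ⇒ 9;  out=∅∪out(9)=∅
  fail(8) 'acecd': from fail(7)=9 chase 'd': 9→0 ⇒ 16;  out={1}∪out(16)={1,6}

Text stream:
pos 0 'b': at 1
pos 1 'a': at 17  emit P7@[0:1]
pos 2 'b': at 1 (via fail)
pos 3 'd': at 2  emit P6@[3:3]
pos 4 'e': at 3  emit P0@[2:4]
pos 5 'c': at 9 (via fail)
pos 6 'e': at 12 (via fail)
pos 7 'c': at 9 (via fail)
pos 8 'a': at 4 (via fail)
pos 9 'e': at 15  emit P5@[8:9]
pos 10 'b': at 13 (via fail)
pos 11 'c': at 9 (via fail)
pos 12 'e': at 12 (via fail)
pos 13 'b': at 13
pos 14 'a': at 14  emit P4@[12:14],P7@[13:14]
pos 15 'b': at 1 (via fail)
pos 16 'a': at 17  emit P7@[15:16]
pos 17 'e': at 15 (via fail)  emit P5@[16:17]
pos 18 'b': at 13 (via fail)
pos 19 'a': at 14  emit P4@[17:19],P7@[18:19]
pos 20 'a': at 11 (via fail)  emit P3@[19:20]
pos 21 'd': at 16 (via fail)  emit P6@[21:21]
pos 22 'b': at 1 (via fail)
pos 23 'd': at 2  emit P6@[23:23]
pos 24 'e': at 3  emit P0@[22:24]
pos 25 'c': at 9 (via fail)
pos 26 'e': at 12 (via fail)
pos 27 'c': at 9 (via fail)
pos 28 'b': at 10  emit P2@[27:28]

Matches: [[1,7],[3,6],[4,0],[9,5],[14,4],[14,7],[16,7],[17,5],[19,4],[19,7],[20,3],[21,6],[23,6],[24,0],[28,2]]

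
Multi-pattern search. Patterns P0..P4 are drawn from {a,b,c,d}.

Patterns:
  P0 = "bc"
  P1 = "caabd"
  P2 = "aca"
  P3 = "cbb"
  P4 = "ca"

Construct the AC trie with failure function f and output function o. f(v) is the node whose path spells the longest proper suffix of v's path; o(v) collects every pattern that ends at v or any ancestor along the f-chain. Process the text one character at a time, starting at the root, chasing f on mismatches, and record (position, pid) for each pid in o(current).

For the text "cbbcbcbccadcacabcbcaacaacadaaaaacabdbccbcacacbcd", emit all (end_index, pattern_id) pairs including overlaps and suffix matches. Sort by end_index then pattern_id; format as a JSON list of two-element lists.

Construct AC machine:
Trie nodes:
  0='ε' goto a→8 b→1 c→3
  1='b' goto c→2
  2='bc' goto ·  ←P0
  3='c' goto a→4 b→11
  4='ca' goto a→5  ←P4
  5='caa' goto b→6
  6='caab' goto d→7
  7='caabd' goto ·  ←P1
  8='a' goto c→9
  9='ac' goto a→10
  10='aca' goto ·  ←P2
  11='cb' goto b→12
  12='cbb' goto ·  ←P3

BFS fail/out derivation:
  fail(1) 'b': from fail(0)=0 chase 'b': 0 ⇒ 0;  out=∅∪out(0)=∅
  fail(3) 'c': from fail(0)=0 chase 'c': 0 ⇒ 0;  out=∅∪out(0)=∅
  fail(8) 'a': from fail(0)=0 chase 'a': 0 ⇒ 0;  out=∅∪out(0)=∅
  fail(2) 'bc': from fail(1)=0 chase 'c': 0 ⇒ 3;  out={0}∪out(3)={0}
  fail(4) 'ca': from fail(3)=0 chase 'a': 0 ⇒ 8;  out={4}∪out(8)={4}
  fail(9) 'ac': from fail(8)=0 chase 'c': 0 ⇒ 3;  out=∅∪out(3)=∅
  fail(11) 'cb': from fail(3)=0 chase 'b': 0 ⇒ 1;  out=∅∪out(1)=∅
  fail(5) 'caa': from fail(4)=8 chase 'a': 8→0 ⇒ 8;  out=∅∪out(8)=∅
  fail(10) 'aca': from fail(9)=3 chase 'a': 3 ⇒ 4;  out={2}∪out(4)={2,4}
  fail(12) 'cbb': from fail(11)=1 chase 'b': 1→0 ⇒ 1;  out={3}∪out(1)={3}
  fail(6) 'caab': from fail(5)=8 chase 'b': 8→0 ⇒ 1;  out=∅∪out(1)=∅
  fail(7) 'caabd': from fail(6)=1 chase 'd': 1→0 ⇒ 0;  out={1}∪out(0)={1}

Text stream:
i=0 'c': node 0→3
i=1 'b': node 3→11
i=2 'b': node 11→12  ** P3@[0:2]
i=3 'c': node 12→2 (fail-walked)  ** P0@[2:3]
i=4 'b': node 2→11 (fail-walked)
i=5 'c': node 11→2 (fail-walked)  ** P0@[4:5]
i=6 'b': node 2→11 (fail-walked)
i=7 'c': node 11→2 (fail-walked)  ** P0@[6:7]
i=8 'c': node 2→3 (fail-walked)
i=9 'a': node 3→4  ** P4@[8:9]
i=10 'd': node 4→0 (fail-walked)
i=11 'c': node 0→3
i=12 'a': node 3→4  ** P4@[11:12]
i=13 'c': node 4→9 (fail-walked)
i=14 'a': node 9→10  ** P2@[12:14],P4@[13:14]
i=15 'b': node 10→1 (fail-walked)
i=16 'c': node 1→2  ** P0@[15:16]
i=17 'b': node 2→11 (fail-walked)
i=18 'c': node 11→2 (fail-walked)  ** P0@[17:18]
i=19 'a': node 2→4 (fail-walked)  ** P4@[18:19]
i=20 'a': node 4→5
i=21 'c': node 5→9 (fail-walked)
i=22 'a': node 9→10  ** P2@[20:22],P4@[21:22]
i=23 'a': node 10→5 (fail-walked)
i=24 'c': node 5→9 (fail-walked)
i=25 'a': node 9→10  ** P2@[23:25],P4@[24:25]
i=26 'd': node 10→0 (fail-walked)
i=27 'a': node 0→8
i=28 'a': node 8→8 (fail-walked)
i=29 'a': node 8→8 (fail-walked)
i=30 'a': node 8→8 (fail-walked)
i=31 'a': node 8→8 (fail-walked)
i=32 'c': node 8→9
i=33 'a': node 9→10  ** P2@[31:33],P4@[32:33]
i=34 'b': node 10→1 (fail-walked)
i=35 'd': node 1→0 (fail-walked)
i=36 'b': node 0→1
i=37 'c': node 1→2  ** P0@[36:37]
i=38 'c': node 2→3 (fail-walked)
i=39 'b': node 3→11
i=40 'c': node 11→2 (fail-walked)  ** P0@[39:40]
i=41 'a': node 2→4 (fail-walked)  ** P4@[40:41]
i=42 'c': node 4→9 (fail-walked)
i=43 'a': node 9→10  ** P2@[41:43],P4@[42:43]
i=44 'c': node 10→9 (fail-walked)
i=45 'b': node 9→11 (fail-walked)
i=46 'c': node 11→2 (fail-walked)  ** P0@[45:46]
i=47 'd': node 2→0 (fail-walked)

Matches: [[2,3],[3,0],[5,0],[7,0],[9,4],[12,4],[14,2],[14,4],[16,0],[18,0],[19,4],[22,2],[22,4],[25,2],[25,4],[33,2],[33,4],[37,0],[40,0],[41,4],[43,2],[43,4],[46,0]]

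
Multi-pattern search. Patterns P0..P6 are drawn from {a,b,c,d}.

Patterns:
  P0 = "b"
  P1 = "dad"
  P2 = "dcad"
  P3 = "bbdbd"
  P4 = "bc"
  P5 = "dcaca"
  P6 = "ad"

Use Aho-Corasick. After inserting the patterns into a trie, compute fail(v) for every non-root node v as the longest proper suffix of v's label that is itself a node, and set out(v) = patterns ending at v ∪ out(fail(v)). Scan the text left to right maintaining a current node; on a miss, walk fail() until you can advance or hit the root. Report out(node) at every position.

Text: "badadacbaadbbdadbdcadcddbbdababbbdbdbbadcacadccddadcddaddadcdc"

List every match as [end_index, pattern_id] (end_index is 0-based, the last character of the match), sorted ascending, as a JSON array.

Build automaton:
Trie (insert patterns):
  n0 'ε': a→15 b→1 d→2
  n1 'b': b→8 c→12  [P0 ends]
  n2 'd': a→3 c→5
  n3 'da': d→4
  n4 'dad': ·  [P1 ends]
  n5 'dc': a→6
  n6 'dca': c→13 d→7
  n7 'dcad': ·  [P2 ends]
  n8 'bb': d→9
  n9 'bbd': b→10
  n10 'bbdb': d→11
  n11 'bbdbd': ·  [P3 ends]
  n12 'bc': ·  [P4 ends]
  n13 'dcac': a→14
  n14 'dcaca': ·  [P5 ends]
  n15 'a': d→16
  n16 'ad': ·  [P6 ends]

BFS fail/out derivation:
  n1('b'): parent n0 fail=0; on 'b' 0 → fail=0;  out {0}∪∅={0}
  n2('d'): parent n0 fail=0; on 'd' 0 → fail=0;  out ∅∪∅=∅
  n15('a'): parent n0 fail=0; on 'a' 0 → fail=0;  out ∅∪∅=∅
  n3('da'): parent n2 fail=0; on 'a' 0 → fail=15;  out ∅∪∅=∅
  n5('dc'): parent n2 fail=0; on 'c' 0 → fail=0;  out ∅∪∅=∅
  n8('bb'): parent n1 fail=0; on 'b' 0 → fail=1;  out ∅∪{0}={0}
  n12('bc'): parent n1 fail=0; on 'c' 0 → fail=0;  out {4}∪∅={4}
  n16('ad'): parent n15 fail=0; on 'd' 0 → fail=2;  out {6}∪∅={6}
  n4('dad'): parent n3 fail=15; on 'd' 15 → fail=16;  out {1}∪{6}={1,6}
  n6('dca'): parent n5 fail=0; on 'a' 0 → fail=15;  out ∅∪∅=∅
  n9('bbd'): parent n8 fail=1; on 'd' 1→0 → fail=2;  out ∅∪∅=∅
  n7('dcad'): parent n6 fail=15; on 'd' 15 → fail=16;  out {2}∪{6}={2,6}
  n10('bbdb'): parent n9 fail=2; on 'b' 2→0 → fail=1;  out ∅∪{0}={0}
  n13('dcac'): parent n6 fail=15; on 'c' 15→0 → fail=0;  out ∅∪∅=∅
  n11('bbdbd'): parent n10 fail=1; on 'd' 1→0 → fail=2;  out {3}∪∅={3}
  n14('dcaca'): parent n13 fail=0; on 'a' 0 → fail=15;  out {5}∪∅={5}

Text stream:
[0] read 'b'  n0⇒n1  → match P0@[0:0]
[1] read 'a'  n1⇒n15 (via fail)
[2] read 'd'  n15⇒n16  → match P6@[1:2]
[3] read 'a'  n16⇒n3 (via fail)
[4] read 'd'  n3⇒n4  → match P1@[2:4],P6@[3:4]
[5] read 'a'  n4⇒n3 (via fail)
[6] read 'c'  n3⇒n0 (via fail)
[7] read 'b'  n0⇒n1  → match P0@[7:7]
[8] read 'a'  n1⇒n15 (via fail)
[9] read 'a'  n15⇒n15 (via fail)
[10] read 'd'  n15⇒n16  → match P6@[9:10]
[11] read 'b'  n16⇒n1 (via fail)  → match P0@[11:11]
[12] read 'b'  n1⇒n8  → match P0@[12:12]
[13] read 'd'  n8⇒n9
[14] read 'a'  n9⇒n3 (via fail)
[15] read 'd'  n3⇒n4  → match P1@[13:15],P6@[14:15]
[16] read 'b'  n4⇒n1 (via fail)  → match P0@[16:16]
[17] read 'd'  n1⇒n2 (via fail)
[18] read 'c'  n2⇒n5
[19] read 'a'  n5⇒n6
[20] read 'd'  n6⇒n7  → match P2@[17:20],P6@[19:20]
[21] read 'c'  n7⇒n5 (via fail)
[22] read 'd'  n5⇒n2 (via fail)
[23] read 'd'  n2⇒n2 (via fail)
[24] read 'b'  n2⇒n1 (via fail)  → match P0@[24:24]
[25] read 'b'  n1⇒n8  → match P0@[25:25]
[26] read 'd'  n8⇒n9
[27] read 'a'  n9⇒n3 (via fail)
[28] read 'b'  n3⇒n1 (via fail)  → match P0@[28:28]
[29] read 'a'  n1⇒n15 (via fail)
[30] read 'b'  n15⇒n1 (via fail)  → match P0@[30:30]
[31] read 'b'  n1⇒n8  → match P0@[31:31]
[32] read 'b'  n8⇒n8 (via fail)  → match P0@[32:32]
[33] read 'd'  n8⇒n9
[34] read 'b'  n9⇒n10  → match P0@[34:34]
[35] read 'd'  n10⇒n11  → match P3@[31:35]
[36] read 'b'  n11⇒n1 (via fail)  → match P0@[36:36]
[37] read 'b'  n1⇒n8  → match P0@[37:37]
[38] read 'a'  n8⇒n15 (via fail)
[39] read 'd'  n15⇒n16  → match P6@[38:39]
[40] read 'c'  n16⇒n5 (via fail)
[41] read 'a'  n5⇒n6
[42] read 'c'  n6⇒n13
[43] read 'a'  n13⇒n14  → match P5@[39:43]
[44] read 'd'  n14⇒n16 (via fail)  → match P6@[43:44]
[45] read 'c'  n16⇒n5 (via fail)
[46] read 'c'  n5⇒n0 (via fail)
[47] read 'd'  n0⇒n2
[48] read 'd'  n2⇒n2 (via fail)
[49] read 'a'  n2⇒n3
[50] read 'd'  n3⇒n4  → match P1@[48:50],P6@[49:50]
[51] read 'c'  n4⇒n5 (via fail)
[52] read 'd'  n5⇒n2 (via fail)
[53] read 'd'  n2⇒n2 (via fail)
[54] read 'a'  n2⇒n3
[55] read 'd'  n3⇒n4  → match P1@[53:55],P6@[54:55]
[56] read 'd'  n4⇒n2 (via fail)
[57] read 'a'  n2⇒n3
[58] read 'd'  n3⇒n4  → match P1@[56:58],P6@[57:58]
[59] read 'c'  n4⇒n5 (via fail)
[60] read 'd'  n5⇒n2 (via fail)
[61] read 'c'  n2⇒n5

All matches (sorted): [[0,0],[2,6],[4,1],[4,6],[7,0],[10,6],[11,0],[12,0],[15,1],[15,6],[16,0],[20,2],[20,6],[24,0],[25,0],[28,0],[30,0],[31,0],[32,0],[34,0],[35,3],[36,0],[37,0],[39,6],[43,5],[44,6],[50,1],[50,6],[55,1],[55,6],[58,1],[58,6]]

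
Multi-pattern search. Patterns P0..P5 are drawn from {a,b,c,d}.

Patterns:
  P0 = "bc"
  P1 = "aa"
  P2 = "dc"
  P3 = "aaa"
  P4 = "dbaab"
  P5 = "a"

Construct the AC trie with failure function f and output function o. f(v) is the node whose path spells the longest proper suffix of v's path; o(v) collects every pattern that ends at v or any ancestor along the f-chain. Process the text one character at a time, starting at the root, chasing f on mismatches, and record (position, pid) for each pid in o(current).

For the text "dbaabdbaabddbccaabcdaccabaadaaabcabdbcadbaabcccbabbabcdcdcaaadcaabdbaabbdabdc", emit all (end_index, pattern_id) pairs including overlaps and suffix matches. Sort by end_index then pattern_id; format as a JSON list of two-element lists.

Build:
Trie nodes:
  n0 'ε': a→3 b→1 d→5
  n1 'b': c→2
  n2 'bc': ·  ←P0
  n3 'a': a→4  ←P5
  n4 'aa': a→7  ←P1
  n5 'd': b→8 c→6
  n6 'dc': ·  ←P2
  n7 'aaa': ·  ←P3
  n8 'db': a→9
  n9 'dba': a→10
  n10 'dbaa': b→11
  n11 'dbaab': ·  ←P4

Failure links (BFS by depth):
  fail(1) 'b': from fail(0)=0 chase 'b': 0 ⇒ 0;  out=∅∪out(0)=∅
  fail(3) 'a': from fail(0)=0 chase 'a': 0 ⇒ 0;  out={5}∪out(0)={5}
  fail(5) 'd': from fail(0)=0 chase 'd': 0 ⇒ 0;  out=∅∪out(0)=∅
  fail(2) 'bc': from fail(1)=0 chase 'c': 0 ⇒ 0;  out={0}∪out(0)={0}
  fail(4) 'aa': from fail(3)=0 chase 'a': 0 ⇒ 3;  out={1}∪out(3)={1,5}
  fail(6) 'dc': from fail(5)=0 chase 'c': 0 ⇒ 0;  out={2}∪out(0)={2}
  fail(8) 'db': from fail(5)=0 chase 'b': 0 ⇒ 1;  out=∅∪out(1)=∅
  fail(7) 'aaa': from fail(4)=3 chase 'a': 3 ⇒ 4;  out={3}∪out(4)={1,3,5}
  fail(9) 'dba': from fail(8)=1 chase 'a': 1→0 ⇒ 3;  out=∅∪out(3)={5}
  fail(10) 'dbaa': from fail(9)=3 chase 'a': 3 ⇒ 4;  out=∅∪out(4)={1,5}
  fail(11) 'dbaab': from fail(10)=4 chase 'b': 4→3→0 ⇒ 1;  out={4}∪out(1)={4}

Text stream:
i=0 'd': node 0→5
i=1 'b': node 5→8
i=2 'a': node 8→9  → match P5@[2:2]
i=3 'a': node 9→10  → match P1@[2:3],P5@[3:3]
i=4 'b': node 10→11  → match P4@[0:4]
i=5 'd': node 11→5 (via fail)
i=6 'b': node 5→8
i=7 'a': node 8→9  → match P5@[7:7]
i=8 'a': node 9→10  → match P1@[7:8],P5@[8:8]
i=9 'b': node 10→11  → match P4@[5:9]
i=10 'd': node 11→5 (via fail)
i=11 'd': node 5→5 (via fail)
i=12 'b': node 5→8
i=13 'c': node 8→2 (via fail)  → match P0@[12:13]
i=14 'c': node 2→0 (via fail)
i=15 'a': node 0→3  → match P5@[15:15]
i=16 'a': node 3→4  → match P1@[15:16],P5@[16:16]
i=17 'b': node 4→1 (via fail)
i=18 'c': node 1→2  → match P0@[17:18]
i=19 'd': node 2→5 (via fail)
i=20 'a': node 5→3 (via fail)  → match P5@[20:20]
i=21 'c': node 3→0 (via fail)
i=22 'c': node 0→0
i=23 'a': node 0→3  → match P5@[23:23]
i=24 'b': node 3→1 (via fail)
i=25 'a': node 1→3 (via fail)  → match P5@[25:25]
i=26 'a': node 3→4  → match P1@[25:26],P5@[26:26]
i=27 'd': node 4→5 (via fail)
i=28 'a': node 5→3 (via fail)  → match P5@[28:28]
i=29 'a': node 3→4  → match P1@[28:29],P5@[29:29]
i=30 'a': node 4→7  → match P1@[29:30],P3@[28:30],P5@[30:30]
i=31 'b': node 7→1 (via fail)
i=32 'c': node 1→2  → match P0@[31:32]
i=33 'a': node 2→3 (via fail)  → match P5@[33:33]
i=34 'b': node 3→1 (via fail)
i=35 'd': node 1→5 (via fail)
i=36 'b': node 5→8
i=37 'c': node 8→2 (via fail)  → match P0@[36:37]
i=38 'a': node 2→3 (via fail)  → match P5@[38:38]
i=39 'd': node 3→5 (via fail)
i=40 'b': node 5→8
i=41 'a': node 8→9  → match P5@[41:41]
i=42 'a': node 9→10  → match P1@[41:42],P5@[42:42]
i=43 'b': node 10→11  → match P4@[39:43]
i=44 'c': node 11→2 (via fail)  → match P0@[43:44]
i=45 'c': node 2→0 (via fail)
i=46 'c': node 0→0
i=47 'b': node 0→1
i=48 'a': node 1→3 (via fail)  → match P5@[48:48]
i=49 'b': node 3→1 (via fail)
i=50 'b': node 1→1 (via fail)
i=51 'a': node 1→3 (via fail)  → match P5@[51:51]
i=52 'b': node 3→1 (via fail)
i=53 'c': node 1→2  → match P0@[52:53]
i=54 'd': node 2→5 (via fail)
i=55 'c': node 5→6  → match P2@[54:55]
i=56 'd': node 6→5 (via fail)
i=57 'c': node 5→6  → match P2@[56:57]
i=58 'a': node 6→3 (via fail)  → match P5@[58:58]
i=59 'a': node 3→4  → match P1@[58:59],P5@[59:59]
i=60 'a': node 4→7  → match P1@[59:60],P3@[58:60],P5@[60:60]
i=61 'd': node 7→5 (via fail)
i=62 'c': node 5→6  → match P2@[61:62]
i=63 'a': node 6→3 (via fail)  → match P5@[63:63]
i=64 'a': node 3→4  → match P1@[63:64],P5@[64:64]
i=65 'b': node 4→1 (via fail)
i=66 'd': node 1→5 (via fail)
i=67 'b': node 5→8
i=68 'a': node 8→9  → match P5@[68:68]
i=69 'a': node 9→10  → match P1@[68:69],P5@[69:69]
i=70 'b': node 10→11  → match P4@[66:70]
i=71 'b': node 11→1 (via fail)
i=72 'd': node 1→5 (via fail)
i=73 'a': node 5→3 (via fail)  → match P5@[73:73]
i=74 'b': node 3→1 (via fail)
i=75 'd': node 1→5 (via fail)
i=76 'c': node 5→6  → match P2@[75:76]

Matches: [[2,5],[3,1],[3,5],[4,4],[7,5],[8,1],[8,5],[9,4],[13,0],[15,5],[16,1],[16,5],[18,0],[20,5],[23,5],[25,5],[26,1],[26,5],[28,5],[29,1],[29,5],[30,1],[30,3],[30,5],[32,0],[33,5],[37,0],[38,5],[41,5],[42,1],[42,5],[43,4],[44,0],[48,5],[51,5],[53,0],[55,2],[57,2],[58,5],[59,1],[59,5],[60,1],[60,3],[60,5],[62,2],[63,5],[64,1],[64,5],[68,5],[69,1],[69,5],[70,4],[73,5],[76,2]]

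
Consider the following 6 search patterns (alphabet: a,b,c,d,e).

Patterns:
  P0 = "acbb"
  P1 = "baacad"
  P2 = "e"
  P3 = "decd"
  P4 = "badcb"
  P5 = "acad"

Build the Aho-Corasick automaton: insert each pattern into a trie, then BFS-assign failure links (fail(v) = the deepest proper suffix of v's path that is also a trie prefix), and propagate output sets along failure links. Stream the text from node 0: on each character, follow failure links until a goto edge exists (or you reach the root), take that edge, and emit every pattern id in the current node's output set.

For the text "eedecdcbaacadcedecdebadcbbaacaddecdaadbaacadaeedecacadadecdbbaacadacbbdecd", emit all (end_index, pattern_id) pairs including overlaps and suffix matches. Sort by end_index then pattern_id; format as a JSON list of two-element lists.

Build automaton:
Trie nodes:
  n0 'ε': a→1 b→5 d→12 e→11
  n1 'a': c→2
  n2 'ac': a→19 b→3
  n3 'acb': b→4
  n4 'acbb': ·  ←P0
  n5 'b': a→6
  n6 'ba': a→7 d→16
  n7 'baa': c→8
  n8 'baac': a→9
  n9 'baaca': d→10
  n10 'baacad': ·  ←P1
  n11 'e': ·  ←P2
  n12 'd': e→13
  n13 'de': c→14
  n14 'dec': d→15
  n15 'decd': ·  ←P3
  n16 'bad': c→17
  n17 'badc': b→18
  n18 'badcb': ·  ←P4
  n19 'aca': d→20
  n20 'acad': ·  ←P5

BFS fail/out derivation:
  fail(1) 'a': from fail(0)=0 chase 'a': 0 ⇒ 0;  out=∅∪out(0)=∅
  fail(5) 'b': from fail(0)=0 chase 'b': 0 ⇒ 0;  out=∅∪out(0)=∅
  fail(11) 'e': from fail(0)=0 chase 'e': 0 ⇒ 0;  out={2}∪out(0)={2}
  fail(12) 'd': from fail(0)=0 chase 'd': 0 ⇒ 0;  out=∅∪out(0)=∅
  fail(2) 'ac': from fail(1)=0 chase 'c': 0 ⇒ 0;  out=∅∪out(0)=∅
  fail(6) 'ba': from fail(5)=0 chase 'a': 0 ⇒ 1;  out=∅∪out(1)=∅
  fail(13) 'de': from fail(12)=0 chase 'e': 0 ⇒ 11;  out=∅∪out(11)={2}
  fail(3) 'acb': from fail(2)=0 chase 'b': 0 ⇒ 5;  out=∅∪out(5)=∅
  fail(7) 'baa': from fail(6)=1 chase 'a': 1→0 ⇒ 1;  out=∅∪out(1)=∅
  fail(14) 'dec': from fail(13)=11 chase 'c': 11→0 ⇒ 0;  out=∅∪out(0)=∅
  fail(16) 'bad': from fail(6)=1 chase 'd': 1→0 ⇒ 12;  out=∅∪out(12)=∅
  fail(19) 'aca': from fail(2)=0 chase 'a': 0 ⇒ 1;  out=∅∪out(1)=∅
  fail(4) 'acbb': from fail(3)=5 chase 'b': 5→0 ⇒ 5;  out={0}∪out(5)={0}
  fail(8) 'baac': from fail(7)=1 chase 'c': 1 ⇒ 2;  out=∅∪out(2)=∅
  fail(15) 'decd': from fail(14)=0 chase 'd': 0 ⇒ 12;  out={3}∪out(12)={3}
  fail(17) 'badc': from fail(16)=12 chase 'c': 12→0 ⇒ 0;  out=∅∪out(0)=∅
  fail(20) 'acad': from fail(19)=1 chase 'd': 1→0 ⇒ 12;  out={5}∪out(12)={5}
  fail(9) 'baaca': from fail(8)=2 chase 'a': 2 ⇒ 19;  out=∅∪out(19)=∅
  fail(18) 'badcb': from fail(17)=0 chase 'b': 0 ⇒ 5;  out={4}∪out(5)={4}
  fail(10) 'baacad': from fail(9)=19 chase 'd': 19 ⇒ 20;  out={1}∪out(20)={1,5}

Run:
i=0 'e': node 0→11  → match P2@[0:0]
i=1 'e': node 11→11 (fail-walked)  → match P2@[1:1]
i=2 'd': node 11→12 (fail-walked)
i=3 'e': node 12→13  → match P2@[3:3]
i=4 'c': node 13→14
i=5 'd': node 14→15  → match P3@[2:5]
i=6 'c': node 15→0 (fail-walked)
i=7 'b': node 0→5
i=8 'a': node 5→6
i=9 'a': node 6→7
i=10 'c': node 7→8
i=11 'a': node 8→9
i=12 'd': node 9→10  → match P1@[7:12],P5@[9:12]
i=13 'c': node 10→0 (fail-walked)
i=14 'e': node 0→11  → match P2@[14:14]
i=15 'd': node 11→12 (fail-walked)
i=16 'e': node 12→13  → match P2@[16:16]
i=17 'c': node 13→14
i=18 'd': node 14→15  → match P3@[15:18]
i=19 'e': node 15→13 (fail-walked)  → match P2@[19:19]
i=20 'b': node 13→5 (fail-walked)
i=21 'a': node 5→6
i=22 'd': node 6→16
i=23 'c': node 16→17
i=24 'b': node 17→18  → match P4@[20:24]
i=25 'b': node 18→5 (fail-walked)
i=26 'a': node 5→6
i=27 'a': node 6→7
i=28 'c': node 7→8
i=29 'a': node 8→9
i=30 'd': node 9→10  → match P1@[25:30],P5@[27:30]
i=31 'd': node 10→12 (fail-walked)
i=32 'e': node 12→13  → match P2@[32:32]
i=33 'c': node 13→14
i=34 'd': node 14→15  → match P3@[31:34]
i=35 'a': node 15→1 (fail-walked)
i=36 'a': node 1→1 (fail-walked)
i=37 'd': node 1→12 (fail-walked)
i=38 'b': node 12→5 (fail-walked)
i=39 'a': node 5→6
i=40 'a': node 6→7
i=41 'c': node 7→8
i=42 'a': node 8→9
i=43 'd': node 9→10  → match P1@[38:43],P5@[40:43]
i=44 'a': node 10→1 (fail-walked)
i=45 'e': node 1→11 (fail-walked)  → match P2@[45:45]
i=46 'e': node 11→11 (fail-walked)  → match P2@[46:46]
i=47 'd': node 11→12 (fail-walked)
i=48 'e': node 12→13  → match P2@[48:48]
i=49 'c': node 13→14
i=50 'a': node 14→1 (fail-walked)
i=51 'c': node 1→2
i=52 'a': node 2→19
i=53 'd': node 19→20  → match P5@[50:53]
i=54 'a': node 20→1 (fail-walked)
i=55 'd': node 1→12 (fail-walked)
i=56 'e': node 12→13  → match P2@[56:56]
i=57 'c': node 13→14
i=58 'd': node 14→15  → match P3@[55:58]
i=59 'b': node 15→5 (fail-walked)
i=60 'b': node 5→5 (fail-walked)
i=61 'a': node 5→6
i=62 'a': node 6→7
i=63 'c': node 7→8
i=64 'a': node 8→9
i=65 'd': node 9→10  → match P1@[60:65],P5@[62:65]
i=66 'a': node 10→1 (fail-walked)
i=67 'c': node 1→2
i=68 'b': node 2→3
i=69 'b': node 3→4  → match P0@[66:69]
i=70 'd': node 4→12 (fail-walked)
i=71 'e': node 12→13  → match P2@[71:71]
i=72 'c': node 13→14
i=73 'd': node 14→15  → match P3@[70:73]

Matches: [[0,2],[1,2],[3,2],[5,3],[12,1],[12,5],[14,2],[16,2],[18,3],[19,2],[24,4],[30,1],[30,5],[32,2],[34,3],[43,1],[43,5],[45,2],[46,2],[48,2],[53,5],[56,2],[58,3],[65,1],[65,5],[69,0],[71,2],[73,3]]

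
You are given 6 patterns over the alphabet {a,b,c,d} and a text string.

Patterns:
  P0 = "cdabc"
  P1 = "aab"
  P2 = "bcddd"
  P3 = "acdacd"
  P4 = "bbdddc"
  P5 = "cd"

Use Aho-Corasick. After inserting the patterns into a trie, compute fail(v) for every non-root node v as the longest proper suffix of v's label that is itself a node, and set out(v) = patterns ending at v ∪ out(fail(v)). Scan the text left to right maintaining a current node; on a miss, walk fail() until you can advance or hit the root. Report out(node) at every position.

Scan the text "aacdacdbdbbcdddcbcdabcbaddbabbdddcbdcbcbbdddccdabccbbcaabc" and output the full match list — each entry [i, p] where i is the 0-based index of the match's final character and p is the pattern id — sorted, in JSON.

Build automaton:
Trie nodes:
  0='ε' goto a→6 b→9 c→1
  1='c' goto d→2
  2='cd' goto a→3  ←P5
  3='cda' goto b→4
  4='cdab' goto c→5
  5='cdabc' goto ·  ←P0
  6='a' goto a→7 c→14
  7='aa' goto b→8
  8='aab' goto ·  ←P1
  9='b' goto b→19 c→10
  10='bc' goto d→11
  11='bcd' goto d→12
  12='bcdd' goto d→13
  13='bcddd' goto ·  ←P2
  14='ac' goto d→15
  15='acd' goto a→16
  16='acda' goto c→17
  17='acdac' goto d→18
  18='acdacd' goto ·  ←P3
  19='bb' goto d→20
  20='bbd' goto d→21
  21='bbdd' goto d→22
  22='bbddd' goto c→23
  23='bbdddc' goto ·  ←P4

BFS fail/out derivation:
  n1('c'): parent n0 fail=0; on 'c' 0 → fail=0;  out ∅∪∅=∅
  n6('a'): parent n0 fail=0; on 'a' 0 → fail=0;  out ∅∪∅=∅
  n9('b'): parent n0 fail=0; on 'b' 0 → fail=0;  out ∅∪∅=∅
  n2('cd'): parent n1 fail=0; on 'd' 0 → fail=0;  out {5}∪∅={5}
  n7('aa'): parent n6 fail=0; on 'a' 0 → fail=6;  out ∅∪∅=∅
  n10('bc'): parent n9 fail=0; on 'c' 0 → fail=1;  out ∅∪∅=∅
  n14('ac'): parent n6 fail=0; on 'c' 0 → fail=1;  out ∅∪∅=∅
  n19('bb'): parent n9 fail=0; on 'b' 0 → fail=9;  out ∅∪∅=∅
  n3('cda'): parent n2 fail=0; on 'a' 0 → fail=6;  out ∅∪∅=∅
  n8('aab'): parent n7 fail=6; on 'b' 6→0 → fail=9;  out {1}∪∅={1}
  n11('bcd'): parent n10 fail=1; on 'd' 1 → fail=2;  out ∅∪{5}={5}
  n15('acd'): parent n14 fail=1; on 'd' 1 → fail=2;  out ∅∪{5}={5}
  n20('bbd'): parent n19 fail=9; on 'd' 9→0 → fail=0;  out ∅∪∅=∅
  n4('cdab'): parent n3 fail=6; on 'b' 6→0 → fail=9;  out ∅∪∅=∅
  n12('bcdd'): parent n11 fail=2; on 'd' 2→0 → fail=0;  out ∅∪∅=∅
  n16('acda'): parent n15 fail=2; on 'a' 2 → fail=3;  out ∅∪∅=∅
  n21('bbdd'): parent n20 fail=0; on 'd' 0 → fail=0;  out ∅∪∅=∅
  n5('cdabc'): parent n4 fail=9; on 'c' 9 → fail=10;  out {0}∪∅={0}
  n13('bcddd'): parent n12 fail=0; on 'd' 0 → fail=0;  out {2}∪∅={2}
  n17('acdac'): parent n16 fail=3; on 'c' 3→6 → fail=14;  out ∅∪∅=∅
  n22('bbddd'): parent n21 fail=0; on 'd' 0 → fail=0;  out ∅∪∅=∅
  n18('acdacd'): parent n17 fail=14; on 'd' 14 → fail=15;  out {3}∪{5}={3,5}
  n23('bbdddc'): parent n22 fail=0; on 'c' 0 → fail=1;  out {4}∪∅={4}

Text stream:
i=0 'a': node 0→6
i=1 'a': node 6→7
i=2 'c': node 7→14 ·f
i=3 'd': node 14→15  ** P5@[2:3]
i=4 'a': node 15→16
i=5 'c': node 16→17
i=6 'd': node 17→18  ** P3@[1:6],P5@[5:6]
i=7 'b': node 18→9 ·f
i=8 'd': node 9→0 ·f
i=9 'b': node 0→9
i=10 'b': node 9→19
i=11 'c': node 19→10 ·f
i=12 'd': node 10→11  ** P5@[11:12]
i=13 'd': node 11→12
i=14 'd': node 12→13  ** P2@[10:14]
i=15 'c': node 13→1 ·f
i=16 'b': node 1→9 ·f
i=17 'c': node 9→10
i=18 'd': node 10→11  ** P5@[17:18]
i=19 'a': node 11→3 ·f
i=20 'b': node 3→4
i=21 'c': node 4→5  ** P0@[17:21]
i=22 'b': node 5→9 ·f
i=23 'a': node 9→6 ·f
i=24 'd': node 6→0 ·f
i=25 'd': node 0→0
i=26 'b': node 0→9
i=27 'a': node 9→6 ·f
i=28 'b': node 6→9 ·f
i=29 'b': node 9→19
i=30 'd': node 19→20
i=31 'd': node 20→21
i=32 'd': node 21→22
i=33 'c': node 22→23  ** P4@[28:33]
i=34 'b': node 23→9 ·f
i=35 'd': node 9→0 ·f
i=36 'c': node 0→1
i=37 'b': node 1→9 ·f
i=38 'c': node 9→10
i=39 'b': node 10→9 ·f
i=40 'b': node 9→19
i=41 'd': node 19→20
i=42 'd': node 20→21
i=43 'd': node 21→22
i=44 'c': node 22→23  ** P4@[39:44]
i=45 'c': node 23→1 ·f
i=46 'd': node 1→2  ** P5@[45:46]
i=47 'a': node 2→3
i=48 'b': node 3→4
i=49 'c': node 4→5  ** P0@[45:49]
i=50 'c': node 5→1 ·f
i=51 'b': node 1→9 ·f
i=52 'b': node 9→19
i=53 'c': node 19→10 ·f
i=54 'a': node 10→6 ·f
i=55 'a': node 6→7
i=56 'b': node 7→8  ** P1@[54:56]
i=57 'c': node 8→10 ·f

All matches (sorted): [[3,5],[6,3],[6,5],[12,5],[14,2],[18,5],[21,0],[33,4],[44,4],[46,5],[49,0],[56,1]]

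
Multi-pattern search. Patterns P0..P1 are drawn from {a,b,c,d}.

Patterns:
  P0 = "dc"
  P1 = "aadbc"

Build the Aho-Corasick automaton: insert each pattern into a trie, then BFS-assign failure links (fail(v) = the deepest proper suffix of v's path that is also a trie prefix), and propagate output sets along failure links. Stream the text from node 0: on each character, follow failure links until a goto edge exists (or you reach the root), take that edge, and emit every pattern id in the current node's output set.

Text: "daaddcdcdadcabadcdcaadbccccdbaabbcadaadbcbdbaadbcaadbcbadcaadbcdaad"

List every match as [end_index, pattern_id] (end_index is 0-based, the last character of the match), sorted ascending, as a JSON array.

Build automaton:
Trie nodes:
  0='ε' goto a→3 d→1
  1='d' goto c→2
  2='dc' goto ·  [P0 ends]
  3='a' goto a→4
  4='aa' goto d→5
  5='aad' goto b→6
  6='aadb' goto c→7
  7='aadbc' goto ·  [P1 ends]

Failure links (BFS by depth):
  n1('d'): parent n0 fail=0; on 'd' 0 → fail=0;  out ∅∪∅=∅
  n3('a'): parent n0 fail=0; on 'a' 0 → fail=0;  out ∅∪∅=∅
  n2('dc'): parent n1 fail=0; on 'c' 0 → fail=0;  out {0}∪∅={0}
  n4('aa'): parent n3 fail=0; on 'a' 0 → fail=3;  out ∅∪∅=∅
  n5('aad'): parent n4 fail=3; on 'd' 3→0 → fail=1;  out ∅∪∅=∅
  n6('aadb'): parent n5 fail=1; on 'b' 1→0 → fail=0;  out ∅∪∅=∅
  n7('aadbc'): parent n6 fail=0; on 'c' 0 → fail=0;  out {1}∪∅={1}

Run:
pos 0 'd': at 1
pos 1 'a': at 3 (fail-walked)
pos 2 'a': at 4
pos 3 'd': at 5
pos 4 'd': at 1 (fail-walked)
pos 5 'c': at 2  emit P0@[4:5]
pos 6 'd': at 1 (fail-walked)
pos 7 'c': at 2  emit P0@[6:7]
pos 8 'd': at 1 (fail-walked)
pos 9 'a': at 3 (fail-walked)
pos 10 'd': at 1 (fail-walked)
pos 11 'c': at 2  emit P0@[10:11]
pos 12 'a': at 3 (fail-walked)
pos 13 'b': at 0 (fail-walked)
pos 14 'a': at 3
pos 15 'd': at 1 (fail-walked)
pos 16 'c': at 2  emit P0@[15:16]
pos 17 'd': at 1 (fail-walked)
pos 18 'c': at 2  emit P0@[17:18]
pos 19 'a': at 3 (fail-walked)
pos 20 'a': at 4
pos 21 'd': at 5
pos 22 'b': at 6
pos 23 'c': at 7  emit P1@[19:23]
pos 24 'c': at 0 (fail-walked)
pos 25 'c': at 0
pos 26 'c': at 0
pos 27 'd': at 1
pos 28 'b': at 0 (fail-walked)
pos 29 'a': at 3
pos 30 'a': at 4
pos 31 'b': at 0 (fail-walked)
pos 32 'b': at 0
pos 33 'c': at 0
pos 34 'a': at 3
pos 35 'd': at 1 (fail-walked)
pos 36 'a': at 3 (fail-walked)
pos 37 'a': at 4
pos 38 'd': at 5
pos 39 'b': at 6
pos 40 'c': at 7  emit P1@[36:40]
pos 41 'b': at 0 (fail-walked)
pos 42 'd': at 1
pos 43 'b': at 0 (fail-walked)
pos 44 'a': at 3
pos 45 'a': at 4
pos 46 'd': at 5
pos 47 'b': at 6
pos 48 'c': at 7  emit P1@[44:48]
pos 49 'a': at 3 (fail-walked)
pos 50 'a': at 4
pos 51 'd': at 5
pos 52 'b': at 6
pos 53 'c': at 7  emit P1@[49:53]
pos 54 'b': at 0 (fail-walked)
pos 55 'a': at 3
pos 56 'd': at 1 (fail-walked)
pos 57 'c': at 2  emit P0@[56:57]
pos 58 'a': at 3 (fail-walked)
pos 59 'a': at 4
pos 60 'd': at 5
pos 61 'b': at 6
pos 62 'c': at 7  emit P1@[58:62]
pos 63 'd': at 1 (fail-walked)
pos 64 'a': at 3 (fail-walked)
pos 65 'a': at 4
pos 66 'd': at 5

Matches: [[5,0],[7,0],[11,0],[16,0],[18,0],[23,1],[40,1],[48,1],[53,1],[57,0],[62,1]]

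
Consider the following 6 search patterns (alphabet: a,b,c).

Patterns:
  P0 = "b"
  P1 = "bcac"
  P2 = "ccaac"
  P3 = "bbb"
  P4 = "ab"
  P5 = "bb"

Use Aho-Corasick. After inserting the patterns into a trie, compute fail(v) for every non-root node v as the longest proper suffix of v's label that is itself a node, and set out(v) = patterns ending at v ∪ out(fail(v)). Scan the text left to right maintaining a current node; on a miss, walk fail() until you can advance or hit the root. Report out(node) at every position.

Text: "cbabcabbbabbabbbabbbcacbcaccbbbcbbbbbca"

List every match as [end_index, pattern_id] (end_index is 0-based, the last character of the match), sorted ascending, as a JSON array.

Construct AC machine:
Trie nodes:
  n0 'ε': a→12 b→1 c→5
  n1 'b': b→10 c→2  ←P0
  n2 'bc': a→3
  n3 'bca': c→4
  n4 'bcac': ·  ←P1
  n5 'c': c→6
  n6 'cc': a→7
  n7 'cca': a→8
  n8 'ccaa': c→9
  n9 'ccaac': ·  ←P2
  n10 'bb': b→11  ←P5
  n11 'bbb': ·  ←P3
  n12 'a': b→13
  n13 'ab': ·  ←P4

Failure links (BFS by depth):
  n1('b'): parent n0 fail=0; on 'b' 0 → fail=0;  out {0}∪∅={0}
  n5('c'): parent n0 fail=0; on 'c' 0 → fail=0;  out ∅∪∅=∅
  n12('a'): parent n0 fail=0; on 'a' 0 → fail=0;  out ∅∪∅=∅
  n2('bc'): parent n1 fail=0; on 'c' 0 → fail=5;  out ∅∪∅=∅
  n6('cc'): parent n5 fail=0; on 'c' 0 → fail=5;  out ∅∪∅=∅
  n10('bb'): parent n1 fail=0; on 'b' 0 → fail=1;  out {5}∪{0}={0,5}
  n13('ab'): parent n12 fail=0; on 'b' 0 → fail=1;  out {4}∪{0}={0,4}
  n3('bca'): parent n2 fail=5; on 'a' 5→0 → fail=12;  out ∅∪∅=∅
  n7('cca'): parent n6 fail=5; on 'a' 5→0 → fail=12;  out ∅∪∅=∅
  n11('bbb'): parent n10 fail=1; on 'b' 1 → fail=10;  out {3}∪{0,5}={0,3,5}
  n4('bcac'): parent n3 fail=12; on 'c' 12→0 → fail=5;  out {1}∪∅={1}
  n8('ccaa'): parent n7 fail=12; on 'a' 12→0 → fail=12;  out ∅∪∅=∅
  n9('ccaac'): parent n8 fail=12; on 'c' 12→0 → fail=5;  out {2}∪∅={2}

Text stream:
[0] read 'c'  n0⇒n5
[1] read 'b'  n5⇒n1 (via fail)  ** P0@[1:1]
[2] read 'a'  n1⇒n12 (via fail)
[3] read 'b'  n12⇒n13  ** P0@[3:3],P4@[2:3]
[4] read 'c'  n13⇒n2 (via fail)
[5] read 'a'  n2⇒n3
[6] read 'b'  n3⇒n13 (via fail)  ** P0@[6:6],P4@[5:6]
[7] read 'b'  n13⇒n10 (via fail)  ** P0@[7:7],P5@[6:7]
[8] read 'b'  n10⇒n11  ** P0@[8:8],P3@[6:8],P5@[7:8]
[9] read 'a'  n11⇒n12 (via fail)
[10] read 'b'  n12⇒n13  ** P0@[10:10],P4@[9:10]
[11] read 'b'  n13⇒n10 (via fail)  ** P0@[11:11],P5@[10:11]
[12] read 'a'  n10⇒n12 (via fail)
[13] read 'b'  n12⇒n13  ** P0@[13:13],P4@[12:13]
[14] read 'b'  n13⇒n10 (via fail)  ** P0@[14:14],P5@[13:14]
[15] read 'b'  n10⇒n11  ** P0@[15:15],P3@[13:15],P5@[14:15]
[16] read 'a'  n11⇒n12 (via fail)
[17] read 'b'  n12⇒n13  ** P0@[17:17],P4@[16:17]
[18] read 'b'  n13⇒n10 (via fail)  ** P0@[18:18],P5@[17:18]
[19] read 'b'  n10⇒n11  ** P0@[19:19],P3@[17:19],P5@[18:19]
[20] read 'c'  n11⇒n2 (via fail)
[21] read 'a'  n2⇒n3
[22] read 'c'  n3⇒n4  ** P1@[19:22]
[23] read 'b'  n4⇒n1 (via fail)  ** P0@[23:23]
[24] read 'c'  n1⇒n2
[25] read 'a'  n2⇒n3
[26] read 'c'  n3⇒n4  ** P1@[23:26]
[27] read 'c'  n4⇒n6 (via fail)
[28] read 'b'  n6⇒n1 (via fail)  ** P0@[28:28]
[29] read 'b'  n1⇒n10  ** P0@[29:29],P5@[28:29]
[30] read 'b'  n10⇒n11  ** P0@[30:30],P3@[28:30],P5@[29:30]
[31] read 'c'  n11⇒n2 (via fail)
[32] read 'b'  n2⇒n1 (via fail)  ** P0@[32:32]
[33] read 'b'  n1⇒n10  ** P0@[33:33],P5@[32:33]
[34] read 'b'  n10⇒n11  ** P0@[34:34],P3@[32:34],P5@[33:34]
[35] read 'b'  n11⇒n11 (via fail)  ** P0@[35:35],P3@[33:35],P5@[34:35]
[36] read 'b'  n11⇒n11 (via fail)  ** P0@[36:36],P3@[34:36],P5@[35:36]
[37] read 'c'  n11⇒n2 (via fail)
[38] read 'a'  n2⇒n3

Matches: [[1,0],[3,0],[3,4],[6,0],[6,4],[7,0],[7,5],[8,0],[8,3],[8,5],[10,0],[10,4],[11,0],[11,5],[13,0],[13,4],[14,0],[14,5],[15,0],[15,3],[15,5],[17,0],[17,4],[18,0],[18,5],[19,0],[19,3],[19,5],[22,1],[23,0],[26,1],[28,0],[29,0],[29,5],[30,0],[30,3],[30,5],[32,0],[33,0],[33,5],[34,0],[34,3],[34,5],[35,0],[35,3],[35,5],[36,0],[36,3],[36,5]]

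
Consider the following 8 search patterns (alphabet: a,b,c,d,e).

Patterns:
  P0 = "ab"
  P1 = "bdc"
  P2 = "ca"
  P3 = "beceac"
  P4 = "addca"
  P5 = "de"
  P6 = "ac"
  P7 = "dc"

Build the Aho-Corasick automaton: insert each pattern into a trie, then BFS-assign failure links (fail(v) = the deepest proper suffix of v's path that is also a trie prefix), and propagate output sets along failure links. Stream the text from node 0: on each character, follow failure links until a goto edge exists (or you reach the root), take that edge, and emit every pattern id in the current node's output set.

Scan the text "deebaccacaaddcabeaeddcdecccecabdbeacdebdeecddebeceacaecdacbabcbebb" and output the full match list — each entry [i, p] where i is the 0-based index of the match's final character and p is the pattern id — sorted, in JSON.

Construct AC machine:
Trie (insert patterns):
  n0 'ε': a→1 b→3 c→6 d→17
  n1 'a': b→2 c→19 d→13
  n2 'ab': ·  [P0 ends]
  n3 'b': d→4 e→8
  n4 'bd': c→5
  n5 'bdc': ·  [P1 ends]
  n6 'c': a→7
  n7 'ca': ·  [P2 ends]
  n8 'be': c→9
  n9 'bec': e→10
  n10 'bece': a→11
  n11 'becea': c→12
  n12 'beceac': ·  [P3 ends]
  n13 'ad': d→14
  n14 'add': c→15
  n15 'addc': a→16
  n16 'addca': ·  [P4 ends]
  n17 'd': c→20 e→18
  n18 'de': ·  [P5 ends]
  n19 'ac': ·  [P6 ends]
  n20 'dc': ·  [P7 ends]

BFS fail/out derivation:
  n1('a'): parent n0 fail=0; on 'a' 0 → fail=0;  out ∅∪∅=∅
  n3('b'): parent n0 fail=0; on 'b' 0 → fail=0;  out ∅∪∅=∅
  n6('c'): parent n0 fail=0; on 'c' 0 → fail=0;  out ∅∪∅=∅
  n17('d'): parent n0 fail=0; on 'd' 0 → fail=0;  out ∅∪∅=∅
  n2('ab'): parent n1 fail=0; on 'b' 0 → fail=3;  out {0}∪∅={0}
  n4('bd'): parent n3 fail=0; on 'd' 0 → fail=17;  out ∅∪∅=∅
  n7('ca'): parent n6 fail=0; on 'a' 0 → fail=1;  out {2}∪∅={2}
  n8('be'): parent n3 fail=0; on 'e' 0 → fail=0;  out ∅∪∅=∅
  n13('ad'): parent n1 fail=0; on 'd' 0 → fail=17;  out ∅∪∅=∅
  n18('de'): parent n17 fail=0; on 'e' 0 → fail=0;  out {5}∪∅={5}
  n19('ac'): parent n1 fail=0; on 'c' 0 → fail=6;  out {6}∪∅={6}
  n20('dc'): parent n17 fail=0; on 'c' 0 → fail=6;  out {7}∪∅={7}
  n5('bdc'): parent n4 fail=17; on 'c' 17 → fail=20;  out {1}∪{7}={1,7}
  n9('bec'): parent n8 fail=0; on 'c' 0 → fail=6;  out ∅∪∅=∅
  n14('add'): parent n13 fail=17; on 'd' 17→0 → fail=17;  out ∅∪∅=∅
  n10('bece'): parent n9 fail=6; on 'e' 6→0 → fail=0;  out ∅∪∅=∅
  n15('addc'): parent n14 fail=17; on 'c' 17 → fail=20;  out ∅∪{7}={7}
  n11('becea'): parent n10 fail=0; on 'a' 0 → fail=1;  out ∅∪∅=∅
  n16('addca'): parent n15 fail=20; on 'a' 20→6 → fail=7;  out {4}∪{2}={2,4}
  n12('beceac'): parent n11 fail=1; on 'c' 1 → fail=19;  out {3}∪{6}={3,6}

Scan:
pos 0 'd': at 17
pos 1 'e': at 18  emit P5@[0:1]
pos 2 'e': at 0 (fail-walked)
pos 3 'b': at 3
pos 4 'a': at 1 (fail-walked)
pos 5 'c': at 19  emit P6@[4:5]
pos 6 'c': at 6 (fail-walked)
pos 7 'a': at 7  emit P2@[6:7]
pos 8 'c': at 19 (fail-walked)  emit P6@[7:8]
pos 9 'a': at 7 (fail-walked)  emit P2@[8:9]
pos 10 'a': at 1 (fail-walked)
pos 11 'd': at 13
pos 12 'd': at 14
pos 13 'c': at 15  emit P7@[12:13]
pos 14 'a': at 16  emit P2@[13:14],P4@[10:14]
pos 15 'b': at 2 (fail-walked)  emit P0@[14:15]
pos 16 'e': at 8 (fail-walked)
pos 17 'a': at 1 (fail-walked)
pos 18 'e': at 0 (fail-walked)
pos 19 'd': at 17
pos 20 'd': at 17 (fail-walked)
pos 21 'c': at 20  emit P7@[20:21]
pos 22 'd': at 17 (fail-walked)
pos 23 'e': at 18  emit P5@[22:23]
pos 24 'c': at 6 (fail-walked)
pos 25 'c': at 6 (fail-walked)
pos 26 'c': at 6 (fail-walked)
pos 27 'e': at 0 (fail-walked)
pos 28 'c': at 6
pos 29 'a': at 7  emit P2@[28:29]
pos 30 'b': at 2 (fail-walked)  emit P0@[29:30]
pos 31 'd': at 4 (fail-walked)
pos 32 'b': at 3 (fail-walked)
pos 33 'e': at 8
pos 34 'a': at 1 (fail-walked)
pos 35 'c': at 19  emit P6@[34:35]
pos 36 'd': at 17 (fail-walked)
pos 37 'e': at 18  emit P5@[36:37]
pos 38 'b': at 3 (fail-walked)
pos 39 'd': at 4
pos 40 'e': at 18 (fail-walked)  emit P5@[39:40]
pos 41 'e': at 0 (fail-walked)
pos 42 'c': at 6
pos 43 'd': at 17 (fail-walked)
pos 44 'd': at 17 (fail-walked)
pos 45 'e': at 18  emit P5@[44:45]
pos 46 'b': at 3 (fail-walked)
pos 47 'e': at 8
pos 48 'c': at 9
pos 49 'e': at 10
pos 50 'a': at 11
pos 51 'c': at 12  emit P3@[46:51],P6@[50:51]
pos 52 'a': at 7 (fail-walked)  emit P2@[51:52]
pos 53 'e': at 0 (fail-walked)
pos 54 'c': at 6
pos 55 'd': at 17 (fail-walked)
pos 56 'a': at 1 (fail-walked)
pos 57 'c': at 19  emit P6@[56:57]
pos 58 'b': at 3 (fail-walked)
pos 59 'a': at 1 (fail-walked)
pos 60 'b': at 2  emit P0@[59:60]
pos 61 'c': at 6 (fail-walked)
pos 62 'b': at 3 (fail-walked)
pos 63 'e': at 8
pos 64 'b': at 3 (fail-walked)
pos 65 'b': at 3 (fail-walked)

Matches: [[1,5],[5,6],[7,2],[8,6],[9,2],[13,7],[14,2],[14,4],[15,0],[21,7],[23,5],[29,2],[30,0],[35,6],[37,5],[40,5],[45,5],[51,3],[51,6],[52,2],[57,6],[60,0]]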